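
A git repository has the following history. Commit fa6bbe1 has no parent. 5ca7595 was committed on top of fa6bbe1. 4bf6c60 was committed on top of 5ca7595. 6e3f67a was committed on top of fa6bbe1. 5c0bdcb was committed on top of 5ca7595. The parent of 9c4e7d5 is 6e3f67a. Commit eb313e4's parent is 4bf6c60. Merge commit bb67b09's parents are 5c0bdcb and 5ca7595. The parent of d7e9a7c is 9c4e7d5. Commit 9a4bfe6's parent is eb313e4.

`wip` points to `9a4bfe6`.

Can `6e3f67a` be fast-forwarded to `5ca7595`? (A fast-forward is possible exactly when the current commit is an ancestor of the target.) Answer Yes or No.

No

A fast-forward from 6e3f67a to 5ca7595 is possible iff 6e3f67a is an ancestor of 5ca7595.
Ancestors of 5ca7595: {5ca7595, fa6bbe1}.
6e3f67a is not among them, so fast-forward is not possible.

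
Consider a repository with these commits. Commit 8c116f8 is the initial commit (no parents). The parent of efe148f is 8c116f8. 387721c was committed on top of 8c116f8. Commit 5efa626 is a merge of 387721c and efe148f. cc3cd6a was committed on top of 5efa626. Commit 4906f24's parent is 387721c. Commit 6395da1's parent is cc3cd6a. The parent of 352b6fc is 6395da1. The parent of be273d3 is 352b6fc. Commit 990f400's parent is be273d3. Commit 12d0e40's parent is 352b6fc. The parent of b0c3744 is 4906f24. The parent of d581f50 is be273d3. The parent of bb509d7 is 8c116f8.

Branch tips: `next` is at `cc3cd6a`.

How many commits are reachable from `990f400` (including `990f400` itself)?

Walking parent pointers from 990f400: reachable set = {352b6fc, 387721c, 5efa626, 6395da1, 8c116f8, 990f400, be273d3, cc3cd6a, efe148f}.
That is 9 commits.

9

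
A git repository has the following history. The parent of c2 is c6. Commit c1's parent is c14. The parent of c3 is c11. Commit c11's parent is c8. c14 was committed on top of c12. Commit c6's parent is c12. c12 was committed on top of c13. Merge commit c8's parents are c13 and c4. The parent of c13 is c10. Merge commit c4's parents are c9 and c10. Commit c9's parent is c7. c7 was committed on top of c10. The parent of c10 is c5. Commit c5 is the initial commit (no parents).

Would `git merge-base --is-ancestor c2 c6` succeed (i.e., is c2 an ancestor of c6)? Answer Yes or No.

No

Ancestors of c6: {c10, c12, c13, c5, c6}.
c2 is not in that set, so it is not an ancestor of c6.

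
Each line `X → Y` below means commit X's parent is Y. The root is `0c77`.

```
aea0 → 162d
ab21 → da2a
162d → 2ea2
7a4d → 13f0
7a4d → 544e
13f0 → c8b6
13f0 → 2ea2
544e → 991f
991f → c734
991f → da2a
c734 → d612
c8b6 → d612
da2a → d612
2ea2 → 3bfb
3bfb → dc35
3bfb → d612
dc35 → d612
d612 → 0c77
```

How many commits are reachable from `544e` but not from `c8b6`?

4

Reachable from 544e: {0c77, 544e, 991f, c734, d612, da2a}.
Reachable from c8b6: {0c77, c8b6, d612}.
In 544e's history but not c8b6's: {544e, 991f, c734, da2a} — 4 commits.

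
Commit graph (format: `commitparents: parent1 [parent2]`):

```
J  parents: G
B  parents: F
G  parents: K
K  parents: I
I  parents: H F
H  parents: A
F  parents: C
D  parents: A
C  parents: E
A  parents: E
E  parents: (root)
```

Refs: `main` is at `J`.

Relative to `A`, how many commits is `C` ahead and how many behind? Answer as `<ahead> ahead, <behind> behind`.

Reachable from C: {C, E}.
Reachable from A: {A, E}.
Only in C's history (ahead): {C} — 1.
Only in A's history (behind): {A} — 1.

1 ahead, 1 behind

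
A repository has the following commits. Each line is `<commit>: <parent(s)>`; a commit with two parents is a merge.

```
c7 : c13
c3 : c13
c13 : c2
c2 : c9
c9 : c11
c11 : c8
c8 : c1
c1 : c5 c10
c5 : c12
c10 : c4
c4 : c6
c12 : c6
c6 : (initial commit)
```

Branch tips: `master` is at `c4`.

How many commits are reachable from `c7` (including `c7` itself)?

Walking parent pointers from c7: reachable set = {c1, c10, c11, c12, c13, c2, c4, c5, c6, c7, c8, c9}.
That is 12 commits.

12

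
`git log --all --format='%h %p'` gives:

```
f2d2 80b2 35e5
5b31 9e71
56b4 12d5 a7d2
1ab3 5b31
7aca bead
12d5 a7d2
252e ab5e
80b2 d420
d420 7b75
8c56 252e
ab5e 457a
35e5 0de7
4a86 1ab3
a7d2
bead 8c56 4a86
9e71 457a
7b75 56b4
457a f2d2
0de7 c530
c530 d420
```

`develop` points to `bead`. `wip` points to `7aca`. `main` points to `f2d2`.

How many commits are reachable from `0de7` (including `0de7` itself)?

7

Walking parent pointers from 0de7: reachable set = {0de7, 12d5, 56b4, 7b75, a7d2, c530, d420}.
That is 7 commits.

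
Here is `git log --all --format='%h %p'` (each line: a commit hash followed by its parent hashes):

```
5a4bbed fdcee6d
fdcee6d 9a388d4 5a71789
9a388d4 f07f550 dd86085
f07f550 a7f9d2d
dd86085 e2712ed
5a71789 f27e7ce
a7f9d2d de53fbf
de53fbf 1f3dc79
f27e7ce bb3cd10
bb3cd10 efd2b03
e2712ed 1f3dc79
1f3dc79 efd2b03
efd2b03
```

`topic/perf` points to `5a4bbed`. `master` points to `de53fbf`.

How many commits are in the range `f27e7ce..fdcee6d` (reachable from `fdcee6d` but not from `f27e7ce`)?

9

Reachable from fdcee6d: {1f3dc79, 5a71789, 9a388d4, a7f9d2d, bb3cd10, dd86085, de53fbf, e2712ed, efd2b03, f07f550, f27e7ce, fdcee6d}.
Reachable from f27e7ce: {bb3cd10, efd2b03, f27e7ce}.
In fdcee6d's history but not f27e7ce's: {1f3dc79, 5a71789, 9a388d4, a7f9d2d, dd86085, de53fbf, e2712ed, f07f550, fdcee6d} — 9 commits.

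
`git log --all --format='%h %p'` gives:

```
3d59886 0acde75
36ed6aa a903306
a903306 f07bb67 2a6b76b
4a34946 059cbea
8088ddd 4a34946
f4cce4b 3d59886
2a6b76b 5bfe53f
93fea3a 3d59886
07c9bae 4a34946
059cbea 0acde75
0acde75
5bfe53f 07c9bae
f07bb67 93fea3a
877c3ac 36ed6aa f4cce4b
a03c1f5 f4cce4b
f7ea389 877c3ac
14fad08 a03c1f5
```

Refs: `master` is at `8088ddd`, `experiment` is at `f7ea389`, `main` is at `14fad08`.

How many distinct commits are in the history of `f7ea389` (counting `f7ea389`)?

Walking parent pointers from f7ea389: reachable set = {059cbea, 07c9bae, 0acde75, 2a6b76b, 36ed6aa, 3d59886, 4a34946, 5bfe53f, 877c3ac, 93fea3a, a903306, f07bb67, f4cce4b, f7ea389}.
That is 14 commits.

14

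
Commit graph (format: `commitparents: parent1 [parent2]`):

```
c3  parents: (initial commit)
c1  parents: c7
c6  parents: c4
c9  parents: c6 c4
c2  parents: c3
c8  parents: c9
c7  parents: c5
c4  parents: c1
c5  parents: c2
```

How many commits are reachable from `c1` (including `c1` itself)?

Walking parent pointers from c1: reachable set = {c1, c2, c3, c5, c7}.
That is 5 commits.

5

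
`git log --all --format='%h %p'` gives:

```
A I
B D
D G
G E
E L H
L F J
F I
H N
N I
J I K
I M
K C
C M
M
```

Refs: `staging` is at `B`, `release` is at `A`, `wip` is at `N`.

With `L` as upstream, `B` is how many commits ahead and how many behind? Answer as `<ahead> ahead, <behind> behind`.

6 ahead, 0 behind

Reachable from B: {B, C, D, E, F, G, H, I, J, K, L, M, N}.
Reachable from L: {C, F, I, J, K, L, M}.
Only in B's history (ahead): {B, D, E, G, H, N} — 6.
Only in L's history (behind): {} — 0.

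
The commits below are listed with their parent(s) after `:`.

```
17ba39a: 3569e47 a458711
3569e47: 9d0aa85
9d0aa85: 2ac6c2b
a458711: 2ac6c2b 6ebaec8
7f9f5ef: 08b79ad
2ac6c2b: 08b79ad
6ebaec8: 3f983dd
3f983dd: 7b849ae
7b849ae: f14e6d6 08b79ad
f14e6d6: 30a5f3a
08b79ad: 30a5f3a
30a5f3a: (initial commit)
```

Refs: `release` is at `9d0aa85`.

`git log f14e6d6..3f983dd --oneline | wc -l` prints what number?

3

Reachable from 3f983dd: {08b79ad, 30a5f3a, 3f983dd, 7b849ae, f14e6d6}.
Reachable from f14e6d6: {30a5f3a, f14e6d6}.
In 3f983dd's history but not f14e6d6's: {08b79ad, 3f983dd, 7b849ae} — 3 commits.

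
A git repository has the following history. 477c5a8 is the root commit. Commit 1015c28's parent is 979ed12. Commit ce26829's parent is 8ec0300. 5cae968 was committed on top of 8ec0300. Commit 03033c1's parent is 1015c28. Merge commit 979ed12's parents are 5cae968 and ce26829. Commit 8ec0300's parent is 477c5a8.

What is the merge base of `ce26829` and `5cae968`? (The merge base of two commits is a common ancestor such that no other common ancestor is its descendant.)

8ec0300

Ancestors of ce26829: {477c5a8, 8ec0300, ce26829}.
Ancestors of 5cae968: {477c5a8, 5cae968, 8ec0300}.
Common ancestors: {477c5a8, 8ec0300}.
Among these, 8ec0300 is not an ancestor of any other common ancestor — it is the merge base.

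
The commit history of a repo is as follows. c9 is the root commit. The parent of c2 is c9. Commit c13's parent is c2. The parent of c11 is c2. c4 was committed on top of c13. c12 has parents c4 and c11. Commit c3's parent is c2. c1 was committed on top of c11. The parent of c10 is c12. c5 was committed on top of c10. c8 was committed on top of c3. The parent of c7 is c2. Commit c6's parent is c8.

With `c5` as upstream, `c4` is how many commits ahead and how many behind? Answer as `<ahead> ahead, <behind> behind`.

Reachable from c4: {c13, c2, c4, c9}.
Reachable from c5: {c10, c11, c12, c13, c2, c4, c5, c9}.
Only in c4's history (ahead): {} — 0.
Only in c5's history (behind): {c10, c11, c12, c5} — 4.

0 ahead, 4 behind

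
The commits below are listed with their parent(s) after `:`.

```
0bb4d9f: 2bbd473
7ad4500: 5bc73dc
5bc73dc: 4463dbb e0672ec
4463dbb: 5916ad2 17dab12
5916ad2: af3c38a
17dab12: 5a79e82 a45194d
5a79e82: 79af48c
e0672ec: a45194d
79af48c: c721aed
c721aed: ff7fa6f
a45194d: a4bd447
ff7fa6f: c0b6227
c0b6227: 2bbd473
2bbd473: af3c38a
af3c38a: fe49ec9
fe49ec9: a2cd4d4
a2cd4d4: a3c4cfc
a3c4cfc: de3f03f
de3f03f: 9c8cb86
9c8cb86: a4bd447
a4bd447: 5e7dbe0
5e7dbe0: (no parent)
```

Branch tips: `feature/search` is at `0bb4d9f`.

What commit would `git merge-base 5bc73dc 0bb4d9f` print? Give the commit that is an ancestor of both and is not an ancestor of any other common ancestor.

Ancestors of 5bc73dc: {17dab12, 2bbd473, 4463dbb, 5916ad2, 5a79e82, 5bc73dc, 5e7dbe0, 79af48c, 9c8cb86, a2cd4d4, a3c4cfc, a45194d, a4bd447, af3c38a, c0b6227, c721aed, de3f03f, e0672ec, fe49ec9, ff7fa6f}.
Ancestors of 0bb4d9f: {0bb4d9f, 2bbd473, 5e7dbe0, 9c8cb86, a2cd4d4, a3c4cfc, a4bd447, af3c38a, de3f03f, fe49ec9}.
Common ancestors: {2bbd473, 5e7dbe0, 9c8cb86, a2cd4d4, a3c4cfc, a4bd447, af3c38a, de3f03f, fe49ec9}.
Among these, 2bbd473 is not an ancestor of any other common ancestor — it is the merge base.

2bbd473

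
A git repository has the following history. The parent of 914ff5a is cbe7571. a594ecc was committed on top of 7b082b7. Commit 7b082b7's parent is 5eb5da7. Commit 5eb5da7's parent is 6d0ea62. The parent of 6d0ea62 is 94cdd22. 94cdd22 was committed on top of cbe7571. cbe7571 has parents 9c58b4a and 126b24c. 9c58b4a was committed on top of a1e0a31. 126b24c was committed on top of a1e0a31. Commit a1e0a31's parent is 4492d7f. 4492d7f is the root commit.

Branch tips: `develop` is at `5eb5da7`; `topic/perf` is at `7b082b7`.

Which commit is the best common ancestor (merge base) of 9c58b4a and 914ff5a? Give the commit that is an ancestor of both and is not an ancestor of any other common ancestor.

Ancestors of 9c58b4a: {4492d7f, 9c58b4a, a1e0a31}.
Ancestors of 914ff5a: {126b24c, 4492d7f, 914ff5a, 9c58b4a, a1e0a31, cbe7571}.
Common ancestors: {4492d7f, 9c58b4a, a1e0a31}.
Among these, 9c58b4a is not an ancestor of any other common ancestor — it is the merge base.

9c58b4a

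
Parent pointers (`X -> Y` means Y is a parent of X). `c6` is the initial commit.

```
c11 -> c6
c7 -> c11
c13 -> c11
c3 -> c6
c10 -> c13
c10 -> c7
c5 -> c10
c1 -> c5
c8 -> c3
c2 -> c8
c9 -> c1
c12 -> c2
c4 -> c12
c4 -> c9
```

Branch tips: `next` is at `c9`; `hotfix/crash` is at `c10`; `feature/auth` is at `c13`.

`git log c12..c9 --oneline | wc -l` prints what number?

7

Reachable from c9: {c1, c10, c11, c13, c5, c6, c7, c9}.
Reachable from c12: {c12, c2, c3, c6, c8}.
In c9's history but not c12's: {c1, c10, c11, c13, c5, c7, c9} — 7 commits.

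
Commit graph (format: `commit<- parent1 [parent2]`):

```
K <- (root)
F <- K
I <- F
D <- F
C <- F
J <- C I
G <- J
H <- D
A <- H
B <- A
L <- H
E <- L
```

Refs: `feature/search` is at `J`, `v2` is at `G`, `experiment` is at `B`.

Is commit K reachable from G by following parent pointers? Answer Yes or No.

Yes

Ancestors of G (commits reachable by following parents): {C, F, G, I, J, K}.
K is in that set, so it is an ancestor of G.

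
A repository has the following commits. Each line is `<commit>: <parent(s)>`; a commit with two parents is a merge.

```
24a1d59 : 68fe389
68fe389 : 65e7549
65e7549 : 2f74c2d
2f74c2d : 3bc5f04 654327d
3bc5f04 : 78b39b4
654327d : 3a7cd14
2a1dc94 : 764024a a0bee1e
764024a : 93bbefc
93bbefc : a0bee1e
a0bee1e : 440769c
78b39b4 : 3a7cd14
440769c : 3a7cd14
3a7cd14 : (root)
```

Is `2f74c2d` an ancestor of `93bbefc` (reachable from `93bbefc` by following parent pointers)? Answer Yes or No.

No

Ancestors of 93bbefc: {3a7cd14, 440769c, 93bbefc, a0bee1e}.
2f74c2d is not in that set, so it is not an ancestor of 93bbefc.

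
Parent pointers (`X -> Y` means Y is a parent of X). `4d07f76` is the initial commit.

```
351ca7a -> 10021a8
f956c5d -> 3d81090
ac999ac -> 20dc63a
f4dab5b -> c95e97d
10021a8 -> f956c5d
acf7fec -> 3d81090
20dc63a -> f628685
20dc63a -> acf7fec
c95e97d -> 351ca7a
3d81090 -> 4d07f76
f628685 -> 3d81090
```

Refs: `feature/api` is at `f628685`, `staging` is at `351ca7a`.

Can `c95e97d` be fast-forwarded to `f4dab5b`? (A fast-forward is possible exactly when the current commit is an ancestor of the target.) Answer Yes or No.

A fast-forward from c95e97d to f4dab5b is possible iff c95e97d is an ancestor of f4dab5b.
Ancestors of f4dab5b: {10021a8, 351ca7a, 3d81090, 4d07f76, c95e97d, f4dab5b, f956c5d}.
c95e97d is among them, so fast-forward is possible.

Yes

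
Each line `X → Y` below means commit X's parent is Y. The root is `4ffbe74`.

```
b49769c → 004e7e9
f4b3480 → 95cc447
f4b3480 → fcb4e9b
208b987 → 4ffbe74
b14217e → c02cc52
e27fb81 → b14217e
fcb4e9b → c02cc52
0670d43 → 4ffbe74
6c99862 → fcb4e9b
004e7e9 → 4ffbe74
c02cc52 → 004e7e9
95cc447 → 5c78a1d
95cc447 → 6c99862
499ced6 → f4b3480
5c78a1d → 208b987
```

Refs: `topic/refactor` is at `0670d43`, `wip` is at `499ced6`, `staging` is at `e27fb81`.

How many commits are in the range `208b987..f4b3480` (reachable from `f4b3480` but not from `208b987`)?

7

Reachable from f4b3480: {004e7e9, 208b987, 4ffbe74, 5c78a1d, 6c99862, 95cc447, c02cc52, f4b3480, fcb4e9b}.
Reachable from 208b987: {208b987, 4ffbe74}.
In f4b3480's history but not 208b987's: {004e7e9, 5c78a1d, 6c99862, 95cc447, c02cc52, f4b3480, fcb4e9b} — 7 commits.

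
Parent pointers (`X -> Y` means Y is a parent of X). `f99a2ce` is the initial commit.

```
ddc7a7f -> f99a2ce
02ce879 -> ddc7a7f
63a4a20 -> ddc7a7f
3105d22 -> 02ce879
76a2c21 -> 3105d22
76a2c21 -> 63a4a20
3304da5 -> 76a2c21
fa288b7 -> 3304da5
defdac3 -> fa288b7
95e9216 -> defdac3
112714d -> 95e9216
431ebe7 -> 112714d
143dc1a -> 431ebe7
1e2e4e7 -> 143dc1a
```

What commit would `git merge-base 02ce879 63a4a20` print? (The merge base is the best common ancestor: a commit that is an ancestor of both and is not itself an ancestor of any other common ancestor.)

Ancestors of 02ce879: {02ce879, ddc7a7f, f99a2ce}.
Ancestors of 63a4a20: {63a4a20, ddc7a7f, f99a2ce}.
Common ancestors: {ddc7a7f, f99a2ce}.
Among these, ddc7a7f is not an ancestor of any other common ancestor — it is the merge base.

ddc7a7f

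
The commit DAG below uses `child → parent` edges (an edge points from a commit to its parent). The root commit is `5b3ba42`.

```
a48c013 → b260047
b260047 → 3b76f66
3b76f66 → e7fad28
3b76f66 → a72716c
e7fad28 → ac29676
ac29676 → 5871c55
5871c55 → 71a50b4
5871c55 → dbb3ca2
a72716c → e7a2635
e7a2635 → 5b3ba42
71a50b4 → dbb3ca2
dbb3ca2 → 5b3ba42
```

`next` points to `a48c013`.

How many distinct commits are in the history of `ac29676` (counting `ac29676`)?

5

Walking parent pointers from ac29676: reachable set = {5871c55, 5b3ba42, 71a50b4, ac29676, dbb3ca2}.
That is 5 commits.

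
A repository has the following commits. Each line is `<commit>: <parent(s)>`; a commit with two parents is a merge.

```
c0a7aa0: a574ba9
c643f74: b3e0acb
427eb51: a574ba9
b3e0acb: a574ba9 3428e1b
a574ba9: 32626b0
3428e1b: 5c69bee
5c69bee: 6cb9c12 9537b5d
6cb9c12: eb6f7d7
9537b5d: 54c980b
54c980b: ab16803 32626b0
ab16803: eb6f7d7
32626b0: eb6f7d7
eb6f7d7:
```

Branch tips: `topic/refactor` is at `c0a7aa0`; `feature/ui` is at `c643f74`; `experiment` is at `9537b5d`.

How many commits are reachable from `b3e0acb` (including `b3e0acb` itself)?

Walking parent pointers from b3e0acb: reachable set = {32626b0, 3428e1b, 54c980b, 5c69bee, 6cb9c12, 9537b5d, a574ba9, ab16803, b3e0acb, eb6f7d7}.
That is 10 commits.

10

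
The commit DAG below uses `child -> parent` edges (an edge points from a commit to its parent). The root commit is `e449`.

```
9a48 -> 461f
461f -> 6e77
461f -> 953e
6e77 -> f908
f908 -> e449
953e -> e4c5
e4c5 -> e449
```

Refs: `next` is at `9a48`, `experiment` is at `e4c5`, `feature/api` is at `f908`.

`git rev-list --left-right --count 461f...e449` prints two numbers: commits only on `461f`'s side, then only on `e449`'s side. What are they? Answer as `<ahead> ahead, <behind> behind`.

Reachable from 461f: {461f, 6e77, 953e, e449, e4c5, f908}.
Reachable from e449: {e449}.
Only in 461f's history (ahead): {461f, 6e77, 953e, e4c5, f908} — 5.
Only in e449's history (behind): {} — 0.

5 ahead, 0 behind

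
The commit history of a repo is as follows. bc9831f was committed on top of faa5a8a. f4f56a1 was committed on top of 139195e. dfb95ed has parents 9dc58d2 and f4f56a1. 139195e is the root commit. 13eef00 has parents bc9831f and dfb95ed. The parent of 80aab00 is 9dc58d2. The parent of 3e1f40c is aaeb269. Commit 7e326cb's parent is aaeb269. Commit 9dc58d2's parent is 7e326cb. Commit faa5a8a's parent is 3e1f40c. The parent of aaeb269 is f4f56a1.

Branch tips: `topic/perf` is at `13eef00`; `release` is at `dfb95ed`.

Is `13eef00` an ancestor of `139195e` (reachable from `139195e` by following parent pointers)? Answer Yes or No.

Ancestors of 139195e: {139195e}.
13eef00 is not in that set, so it is not an ancestor of 139195e.

No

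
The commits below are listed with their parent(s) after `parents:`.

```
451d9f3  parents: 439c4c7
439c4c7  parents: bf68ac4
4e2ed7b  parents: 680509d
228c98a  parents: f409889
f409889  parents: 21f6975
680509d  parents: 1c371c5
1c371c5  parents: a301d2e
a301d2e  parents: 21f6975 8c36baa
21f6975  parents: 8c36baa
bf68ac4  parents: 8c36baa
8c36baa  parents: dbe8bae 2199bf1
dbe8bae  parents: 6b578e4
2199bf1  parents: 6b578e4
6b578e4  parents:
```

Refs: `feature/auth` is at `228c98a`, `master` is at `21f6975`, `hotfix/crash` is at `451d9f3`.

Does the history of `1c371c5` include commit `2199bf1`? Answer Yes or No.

Yes

Ancestors of 1c371c5 (commits reachable by following parents): {1c371c5, 2199bf1, 21f6975, 6b578e4, 8c36baa, a301d2e, dbe8bae}.
2199bf1 is in that set, so it is an ancestor of 1c371c5.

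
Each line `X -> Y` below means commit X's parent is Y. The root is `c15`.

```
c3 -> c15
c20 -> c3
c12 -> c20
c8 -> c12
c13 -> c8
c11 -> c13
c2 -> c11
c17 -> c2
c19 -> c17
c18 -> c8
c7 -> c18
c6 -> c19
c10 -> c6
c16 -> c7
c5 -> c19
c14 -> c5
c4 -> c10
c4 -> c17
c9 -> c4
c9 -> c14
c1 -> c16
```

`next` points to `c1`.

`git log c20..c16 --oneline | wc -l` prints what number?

Reachable from c16: {c12, c15, c16, c18, c20, c3, c7, c8}.
Reachable from c20: {c15, c20, c3}.
In c16's history but not c20's: {c12, c16, c18, c7, c8} — 5 commits.

5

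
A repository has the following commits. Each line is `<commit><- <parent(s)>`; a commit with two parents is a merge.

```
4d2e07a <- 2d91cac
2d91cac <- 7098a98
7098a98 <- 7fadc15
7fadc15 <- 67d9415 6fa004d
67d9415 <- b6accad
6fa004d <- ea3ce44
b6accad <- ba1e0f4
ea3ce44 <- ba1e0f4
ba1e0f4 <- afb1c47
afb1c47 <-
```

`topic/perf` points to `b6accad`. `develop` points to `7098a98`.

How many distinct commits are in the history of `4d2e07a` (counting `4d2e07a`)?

Walking parent pointers from 4d2e07a: reachable set = {2d91cac, 4d2e07a, 67d9415, 6fa004d, 7098a98, 7fadc15, afb1c47, b6accad, ba1e0f4, ea3ce44}.
That is 10 commits.

10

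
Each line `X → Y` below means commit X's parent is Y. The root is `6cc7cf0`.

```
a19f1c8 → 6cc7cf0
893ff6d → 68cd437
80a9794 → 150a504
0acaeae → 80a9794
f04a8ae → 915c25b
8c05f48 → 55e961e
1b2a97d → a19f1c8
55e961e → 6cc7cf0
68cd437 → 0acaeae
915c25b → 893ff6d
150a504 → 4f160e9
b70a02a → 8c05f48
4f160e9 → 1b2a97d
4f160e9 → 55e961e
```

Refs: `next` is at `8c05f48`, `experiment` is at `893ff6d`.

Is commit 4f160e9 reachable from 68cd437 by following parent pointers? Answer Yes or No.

Ancestors of 68cd437 (commits reachable by following parents): {0acaeae, 150a504, 1b2a97d, 4f160e9, 55e961e, 68cd437, 6cc7cf0, 80a9794, a19f1c8}.
4f160e9 is in that set, so it is an ancestor of 68cd437.

Yes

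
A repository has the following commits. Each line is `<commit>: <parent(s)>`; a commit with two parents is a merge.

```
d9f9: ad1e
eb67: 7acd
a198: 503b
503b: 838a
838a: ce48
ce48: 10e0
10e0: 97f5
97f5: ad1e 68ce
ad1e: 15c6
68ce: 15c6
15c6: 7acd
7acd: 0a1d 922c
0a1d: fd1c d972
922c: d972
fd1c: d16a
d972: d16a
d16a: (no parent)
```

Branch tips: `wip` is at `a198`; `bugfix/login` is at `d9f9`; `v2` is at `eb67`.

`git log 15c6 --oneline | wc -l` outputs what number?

Walking parent pointers from 15c6: reachable set = {0a1d, 15c6, 7acd, 922c, d16a, d972, fd1c}.
That is 7 commits.

7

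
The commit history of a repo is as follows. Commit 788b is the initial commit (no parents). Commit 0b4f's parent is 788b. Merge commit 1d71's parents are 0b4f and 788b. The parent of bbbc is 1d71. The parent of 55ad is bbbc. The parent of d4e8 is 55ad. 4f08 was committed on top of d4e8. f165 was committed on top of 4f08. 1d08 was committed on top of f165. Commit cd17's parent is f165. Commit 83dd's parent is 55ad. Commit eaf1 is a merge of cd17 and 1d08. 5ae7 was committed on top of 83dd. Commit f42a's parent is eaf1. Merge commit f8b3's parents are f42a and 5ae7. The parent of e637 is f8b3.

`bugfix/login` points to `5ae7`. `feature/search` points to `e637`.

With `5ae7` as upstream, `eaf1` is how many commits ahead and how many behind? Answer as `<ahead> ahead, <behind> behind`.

6 ahead, 2 behind

Reachable from eaf1: {0b4f, 1d08, 1d71, 4f08, 55ad, 788b, bbbc, cd17, d4e8, eaf1, f165}.
Reachable from 5ae7: {0b4f, 1d71, 55ad, 5ae7, 788b, 83dd, bbbc}.
Only in eaf1's history (ahead): {1d08, 4f08, cd17, d4e8, eaf1, f165} — 6.
Only in 5ae7's history (behind): {5ae7, 83dd} — 2.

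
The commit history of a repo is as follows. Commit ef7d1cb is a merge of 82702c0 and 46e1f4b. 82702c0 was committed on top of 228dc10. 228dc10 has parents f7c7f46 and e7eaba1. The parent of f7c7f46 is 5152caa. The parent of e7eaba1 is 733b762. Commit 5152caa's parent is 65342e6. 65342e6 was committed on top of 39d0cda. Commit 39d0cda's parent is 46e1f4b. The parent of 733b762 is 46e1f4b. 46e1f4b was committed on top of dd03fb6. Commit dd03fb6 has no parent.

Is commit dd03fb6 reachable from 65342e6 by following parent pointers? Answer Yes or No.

Yes

Ancestors of 65342e6 (commits reachable by following parents): {39d0cda, 46e1f4b, 65342e6, dd03fb6}.
dd03fb6 is in that set, so it is an ancestor of 65342e6.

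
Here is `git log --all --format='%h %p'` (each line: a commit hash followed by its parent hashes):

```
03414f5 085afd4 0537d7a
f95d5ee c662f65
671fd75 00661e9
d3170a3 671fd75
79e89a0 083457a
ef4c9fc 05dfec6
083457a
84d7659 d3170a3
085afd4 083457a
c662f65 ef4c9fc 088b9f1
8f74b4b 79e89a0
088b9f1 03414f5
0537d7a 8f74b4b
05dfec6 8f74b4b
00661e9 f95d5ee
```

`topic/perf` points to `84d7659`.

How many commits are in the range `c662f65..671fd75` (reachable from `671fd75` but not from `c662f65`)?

3

Reachable from 671fd75: {00661e9, 03414f5, 0537d7a, 05dfec6, 083457a, 085afd4, 088b9f1, 671fd75, 79e89a0, 8f74b4b, c662f65, ef4c9fc, f95d5ee}.
Reachable from c662f65: {03414f5, 0537d7a, 05dfec6, 083457a, 085afd4, 088b9f1, 79e89a0, 8f74b4b, c662f65, ef4c9fc}.
In 671fd75's history but not c662f65's: {00661e9, 671fd75, f95d5ee} — 3 commits.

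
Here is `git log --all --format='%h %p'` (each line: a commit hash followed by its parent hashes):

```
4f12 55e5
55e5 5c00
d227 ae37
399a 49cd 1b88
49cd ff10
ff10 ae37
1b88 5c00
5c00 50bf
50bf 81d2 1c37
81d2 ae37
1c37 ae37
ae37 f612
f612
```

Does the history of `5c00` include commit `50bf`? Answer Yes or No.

Yes

Ancestors of 5c00 (commits reachable by following parents): {1c37, 50bf, 5c00, 81d2, ae37, f612}.
50bf is in that set, so it is an ancestor of 5c00.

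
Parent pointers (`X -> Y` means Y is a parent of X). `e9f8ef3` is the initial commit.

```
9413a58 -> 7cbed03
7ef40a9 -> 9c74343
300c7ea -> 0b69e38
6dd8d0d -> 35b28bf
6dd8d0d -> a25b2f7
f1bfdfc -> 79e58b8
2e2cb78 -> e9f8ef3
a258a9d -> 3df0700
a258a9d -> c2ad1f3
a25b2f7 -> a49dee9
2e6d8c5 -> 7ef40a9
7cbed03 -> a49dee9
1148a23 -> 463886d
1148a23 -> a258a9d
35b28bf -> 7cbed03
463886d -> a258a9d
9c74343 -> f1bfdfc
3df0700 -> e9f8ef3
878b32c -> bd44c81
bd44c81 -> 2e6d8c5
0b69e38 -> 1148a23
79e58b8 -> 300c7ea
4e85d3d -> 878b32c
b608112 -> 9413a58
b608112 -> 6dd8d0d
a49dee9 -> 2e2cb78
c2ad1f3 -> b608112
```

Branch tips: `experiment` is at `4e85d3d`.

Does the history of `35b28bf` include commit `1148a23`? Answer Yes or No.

No

Ancestors of 35b28bf: {2e2cb78, 35b28bf, 7cbed03, a49dee9, e9f8ef3}.
1148a23 is not in that set, so it is not an ancestor of 35b28bf.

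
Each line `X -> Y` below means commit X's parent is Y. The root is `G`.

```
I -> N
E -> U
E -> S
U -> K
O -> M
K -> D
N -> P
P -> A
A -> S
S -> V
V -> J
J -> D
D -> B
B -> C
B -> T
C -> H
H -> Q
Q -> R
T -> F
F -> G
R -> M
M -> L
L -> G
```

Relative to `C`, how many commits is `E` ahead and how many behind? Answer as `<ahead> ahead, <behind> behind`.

10 ahead, 0 behind

Reachable from E: {B, C, D, E, F, G, H, J, K, L, M, Q, R, S, T, U, V}.
Reachable from C: {C, G, H, L, M, Q, R}.
Only in E's history (ahead): {B, D, E, F, J, K, S, T, U, V} — 10.
Only in C's history (behind): {} — 0.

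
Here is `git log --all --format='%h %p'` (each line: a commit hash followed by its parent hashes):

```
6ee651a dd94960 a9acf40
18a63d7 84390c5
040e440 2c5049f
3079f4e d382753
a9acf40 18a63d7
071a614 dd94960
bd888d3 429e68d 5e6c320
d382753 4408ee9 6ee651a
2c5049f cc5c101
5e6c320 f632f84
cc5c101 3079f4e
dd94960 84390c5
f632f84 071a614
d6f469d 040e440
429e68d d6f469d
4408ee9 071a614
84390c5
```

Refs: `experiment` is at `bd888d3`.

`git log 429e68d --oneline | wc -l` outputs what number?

Walking parent pointers from 429e68d: reachable set = {040e440, 071a614, 18a63d7, 2c5049f, 3079f4e, 429e68d, 4408ee9, 6ee651a, 84390c5, a9acf40, cc5c101, d382753, d6f469d, dd94960}.
That is 14 commits.

14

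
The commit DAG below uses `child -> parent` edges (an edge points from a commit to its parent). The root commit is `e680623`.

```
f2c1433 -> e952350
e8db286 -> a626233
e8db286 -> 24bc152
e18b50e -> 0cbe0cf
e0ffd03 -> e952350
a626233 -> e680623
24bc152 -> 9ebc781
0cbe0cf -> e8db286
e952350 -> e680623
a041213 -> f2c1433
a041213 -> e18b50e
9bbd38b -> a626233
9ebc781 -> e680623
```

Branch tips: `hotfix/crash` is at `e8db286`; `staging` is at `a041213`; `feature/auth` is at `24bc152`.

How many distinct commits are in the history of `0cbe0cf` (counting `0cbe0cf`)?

Walking parent pointers from 0cbe0cf: reachable set = {0cbe0cf, 24bc152, 9ebc781, a626233, e680623, e8db286}.
That is 6 commits.

6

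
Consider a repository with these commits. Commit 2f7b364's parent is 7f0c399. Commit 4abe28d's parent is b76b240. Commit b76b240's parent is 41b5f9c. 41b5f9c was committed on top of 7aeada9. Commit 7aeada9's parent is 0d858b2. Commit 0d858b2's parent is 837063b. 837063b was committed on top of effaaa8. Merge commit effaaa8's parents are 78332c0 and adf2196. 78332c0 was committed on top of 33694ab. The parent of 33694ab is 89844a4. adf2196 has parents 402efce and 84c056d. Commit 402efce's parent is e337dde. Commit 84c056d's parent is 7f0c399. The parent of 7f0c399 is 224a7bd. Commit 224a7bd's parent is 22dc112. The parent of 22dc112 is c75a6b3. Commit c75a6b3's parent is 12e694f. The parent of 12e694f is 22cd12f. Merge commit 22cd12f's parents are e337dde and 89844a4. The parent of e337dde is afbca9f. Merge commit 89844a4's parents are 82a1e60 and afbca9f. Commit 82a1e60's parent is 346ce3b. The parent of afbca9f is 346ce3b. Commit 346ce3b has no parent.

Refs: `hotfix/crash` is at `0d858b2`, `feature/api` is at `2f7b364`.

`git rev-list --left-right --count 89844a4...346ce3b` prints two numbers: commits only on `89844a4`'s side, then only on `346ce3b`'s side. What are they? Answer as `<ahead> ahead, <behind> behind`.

Reachable from 89844a4: {346ce3b, 82a1e60, 89844a4, afbca9f}.
Reachable from 346ce3b: {346ce3b}.
Only in 89844a4's history (ahead): {82a1e60, 89844a4, afbca9f} — 3.
Only in 346ce3b's history (behind): {} — 0.

3 ahead, 0 behind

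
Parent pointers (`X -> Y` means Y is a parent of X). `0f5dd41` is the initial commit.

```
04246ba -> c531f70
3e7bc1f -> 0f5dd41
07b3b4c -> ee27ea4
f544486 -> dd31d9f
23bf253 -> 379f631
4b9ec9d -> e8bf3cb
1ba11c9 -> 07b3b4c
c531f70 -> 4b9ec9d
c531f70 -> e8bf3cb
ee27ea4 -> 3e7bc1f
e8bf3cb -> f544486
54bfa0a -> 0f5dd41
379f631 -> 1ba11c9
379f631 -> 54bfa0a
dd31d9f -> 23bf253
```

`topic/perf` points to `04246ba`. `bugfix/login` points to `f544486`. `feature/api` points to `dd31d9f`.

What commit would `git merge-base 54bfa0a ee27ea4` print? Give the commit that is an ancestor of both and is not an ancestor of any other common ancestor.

Ancestors of 54bfa0a: {0f5dd41, 54bfa0a}.
Ancestors of ee27ea4: {0f5dd41, 3e7bc1f, ee27ea4}.
Common ancestors: {0f5dd41}.
The only common ancestor is 0f5dd41, so it is the merge base.

0f5dd41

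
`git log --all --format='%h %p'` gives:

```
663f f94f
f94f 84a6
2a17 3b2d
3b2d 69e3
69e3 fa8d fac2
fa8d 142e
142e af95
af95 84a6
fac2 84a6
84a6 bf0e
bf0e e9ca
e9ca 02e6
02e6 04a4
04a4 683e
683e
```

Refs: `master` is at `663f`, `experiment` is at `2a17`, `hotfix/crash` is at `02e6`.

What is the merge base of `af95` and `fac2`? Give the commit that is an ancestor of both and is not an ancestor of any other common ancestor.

Ancestors of af95: {02e6, 04a4, 683e, 84a6, af95, bf0e, e9ca}.
Ancestors of fac2: {02e6, 04a4, 683e, 84a6, bf0e, e9ca, fac2}.
Common ancestors: {02e6, 04a4, 683e, 84a6, bf0e, e9ca}.
Among these, 84a6 is not an ancestor of any other common ancestor — it is the merge base.

84a6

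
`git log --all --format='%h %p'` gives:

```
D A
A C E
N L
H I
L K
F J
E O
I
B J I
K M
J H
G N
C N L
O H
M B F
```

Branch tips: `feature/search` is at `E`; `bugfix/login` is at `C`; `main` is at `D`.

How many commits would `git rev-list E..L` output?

6

Reachable from L: {B, F, H, I, J, K, L, M}.
Reachable from E: {E, H, I, O}.
In L's history but not E's: {B, F, J, K, L, M} — 6 commits.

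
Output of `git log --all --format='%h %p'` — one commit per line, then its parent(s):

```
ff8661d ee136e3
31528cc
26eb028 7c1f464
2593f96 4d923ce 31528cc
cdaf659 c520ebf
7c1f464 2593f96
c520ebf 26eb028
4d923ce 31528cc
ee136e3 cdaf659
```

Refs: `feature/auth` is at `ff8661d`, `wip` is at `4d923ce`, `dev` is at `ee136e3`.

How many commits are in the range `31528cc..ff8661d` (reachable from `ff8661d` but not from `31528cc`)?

Reachable from ff8661d: {2593f96, 26eb028, 31528cc, 4d923ce, 7c1f464, c520ebf, cdaf659, ee136e3, ff8661d}.
Reachable from 31528cc: {31528cc}.
In ff8661d's history but not 31528cc's: {2593f96, 26eb028, 4d923ce, 7c1f464, c520ebf, cdaf659, ee136e3, ff8661d} — 8 commits.

8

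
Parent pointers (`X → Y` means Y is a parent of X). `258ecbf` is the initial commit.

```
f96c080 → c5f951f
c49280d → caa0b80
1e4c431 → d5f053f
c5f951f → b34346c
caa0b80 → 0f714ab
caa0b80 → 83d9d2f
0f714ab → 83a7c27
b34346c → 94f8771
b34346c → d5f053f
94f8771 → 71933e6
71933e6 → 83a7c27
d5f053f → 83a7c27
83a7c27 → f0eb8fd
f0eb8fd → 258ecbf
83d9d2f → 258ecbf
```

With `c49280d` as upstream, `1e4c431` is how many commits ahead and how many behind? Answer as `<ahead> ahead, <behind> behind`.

2 ahead, 4 behind

Reachable from 1e4c431: {1e4c431, 258ecbf, 83a7c27, d5f053f, f0eb8fd}.
Reachable from c49280d: {0f714ab, 258ecbf, 83a7c27, 83d9d2f, c49280d, caa0b80, f0eb8fd}.
Only in 1e4c431's history (ahead): {1e4c431, d5f053f} — 2.
Only in c49280d's history (behind): {0f714ab, 83d9d2f, c49280d, caa0b80} — 4.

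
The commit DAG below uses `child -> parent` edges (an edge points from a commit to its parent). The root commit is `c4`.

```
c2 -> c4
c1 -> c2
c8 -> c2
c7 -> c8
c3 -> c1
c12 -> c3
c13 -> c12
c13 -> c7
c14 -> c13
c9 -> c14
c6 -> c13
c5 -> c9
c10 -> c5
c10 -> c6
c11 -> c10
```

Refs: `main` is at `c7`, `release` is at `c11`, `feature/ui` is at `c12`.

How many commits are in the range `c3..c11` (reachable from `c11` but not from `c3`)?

Reachable from c11: {c1, c10, c11, c12, c13, c14, c2, c3, c4, c5, c6, c7, c8, c9}.
Reachable from c3: {c1, c2, c3, c4}.
In c11's history but not c3's: {c10, c11, c12, c13, c14, c5, c6, c7, c8, c9} — 10 commits.

10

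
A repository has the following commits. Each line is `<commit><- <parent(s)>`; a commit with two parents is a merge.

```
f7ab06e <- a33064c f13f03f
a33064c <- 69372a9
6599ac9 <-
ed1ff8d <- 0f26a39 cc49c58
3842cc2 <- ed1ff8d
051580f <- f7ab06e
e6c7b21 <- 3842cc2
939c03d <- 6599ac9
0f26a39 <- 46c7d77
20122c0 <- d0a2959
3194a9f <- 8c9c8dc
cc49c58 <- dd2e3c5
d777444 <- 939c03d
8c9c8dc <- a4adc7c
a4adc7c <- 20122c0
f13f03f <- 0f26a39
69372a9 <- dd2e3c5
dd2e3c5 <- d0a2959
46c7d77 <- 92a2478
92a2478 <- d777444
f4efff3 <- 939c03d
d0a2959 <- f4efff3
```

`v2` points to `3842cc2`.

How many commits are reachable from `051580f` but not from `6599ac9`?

13

Reachable from 051580f: {051580f, 0f26a39, 46c7d77, 6599ac9, 69372a9, 92a2478, 939c03d, a33064c, d0a2959, d777444, dd2e3c5, f13f03f, f4efff3, f7ab06e}.
Reachable from 6599ac9: {6599ac9}.
In 051580f's history but not 6599ac9's: {051580f, 0f26a39, 46c7d77, 69372a9, 92a2478, 939c03d, a33064c, d0a2959, d777444, dd2e3c5, f13f03f, f4efff3, f7ab06e} — 13 commits.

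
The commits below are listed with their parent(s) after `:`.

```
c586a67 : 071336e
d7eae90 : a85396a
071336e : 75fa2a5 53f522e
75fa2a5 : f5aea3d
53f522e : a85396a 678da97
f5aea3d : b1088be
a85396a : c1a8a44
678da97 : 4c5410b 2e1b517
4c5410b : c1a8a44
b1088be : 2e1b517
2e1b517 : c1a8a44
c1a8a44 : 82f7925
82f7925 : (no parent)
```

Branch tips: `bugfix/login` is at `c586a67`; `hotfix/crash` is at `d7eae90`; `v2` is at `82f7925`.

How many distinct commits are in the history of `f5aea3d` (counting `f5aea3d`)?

Walking parent pointers from f5aea3d: reachable set = {2e1b517, 82f7925, b1088be, c1a8a44, f5aea3d}.
That is 5 commits.

5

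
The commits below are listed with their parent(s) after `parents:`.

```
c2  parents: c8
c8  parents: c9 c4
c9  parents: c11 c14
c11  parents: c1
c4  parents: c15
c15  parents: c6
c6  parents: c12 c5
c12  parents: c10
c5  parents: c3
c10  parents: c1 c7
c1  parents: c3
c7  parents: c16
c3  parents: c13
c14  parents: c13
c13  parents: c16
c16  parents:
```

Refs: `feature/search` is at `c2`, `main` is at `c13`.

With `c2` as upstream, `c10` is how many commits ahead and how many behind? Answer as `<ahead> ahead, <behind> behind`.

Reachable from c10: {c1, c10, c13, c16, c3, c7}.
Reachable from c2: {c1, c10, c11, c12, c13, c14, c15, c16, c2, c3, c4, c5, c6, c7, c8, c9}.
Only in c10's history (ahead): {} — 0.
Only in c2's history (behind): {c11, c12, c14, c15, c2, c4, c5, c6, c8, c9} — 10.

0 ahead, 10 behind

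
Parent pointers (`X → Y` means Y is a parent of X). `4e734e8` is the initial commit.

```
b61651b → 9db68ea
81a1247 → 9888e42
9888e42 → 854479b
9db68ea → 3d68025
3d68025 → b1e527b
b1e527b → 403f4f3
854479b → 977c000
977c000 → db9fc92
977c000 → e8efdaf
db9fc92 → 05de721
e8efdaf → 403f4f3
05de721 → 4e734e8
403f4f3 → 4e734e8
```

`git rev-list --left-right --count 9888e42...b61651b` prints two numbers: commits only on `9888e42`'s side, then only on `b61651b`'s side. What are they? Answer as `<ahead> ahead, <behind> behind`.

Reachable from 9888e42: {05de721, 403f4f3, 4e734e8, 854479b, 977c000, 9888e42, db9fc92, e8efdaf}.
Reachable from b61651b: {3d68025, 403f4f3, 4e734e8, 9db68ea, b1e527b, b61651b}.
Only in 9888e42's history (ahead): {05de721, 854479b, 977c000, 9888e42, db9fc92, e8efdaf} — 6.
Only in b61651b's history (behind): {3d68025, 9db68ea, b1e527b, b61651b} — 4.

6 ahead, 4 behind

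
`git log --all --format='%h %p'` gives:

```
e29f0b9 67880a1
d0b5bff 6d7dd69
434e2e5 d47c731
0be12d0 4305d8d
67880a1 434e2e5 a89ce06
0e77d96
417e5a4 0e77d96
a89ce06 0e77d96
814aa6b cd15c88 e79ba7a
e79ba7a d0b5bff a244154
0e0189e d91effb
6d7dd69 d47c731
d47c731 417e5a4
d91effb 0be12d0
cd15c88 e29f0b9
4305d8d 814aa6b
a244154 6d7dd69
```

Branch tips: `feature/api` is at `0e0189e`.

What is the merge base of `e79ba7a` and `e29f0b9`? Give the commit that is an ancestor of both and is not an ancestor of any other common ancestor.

d47c731

Ancestors of e79ba7a: {0e77d96, 417e5a4, 6d7dd69, a244154, d0b5bff, d47c731, e79ba7a}.
Ancestors of e29f0b9: {0e77d96, 417e5a4, 434e2e5, 67880a1, a89ce06, d47c731, e29f0b9}.
Common ancestors: {0e77d96, 417e5a4, d47c731}.
Among these, d47c731 is not an ancestor of any other common ancestor — it is the merge base.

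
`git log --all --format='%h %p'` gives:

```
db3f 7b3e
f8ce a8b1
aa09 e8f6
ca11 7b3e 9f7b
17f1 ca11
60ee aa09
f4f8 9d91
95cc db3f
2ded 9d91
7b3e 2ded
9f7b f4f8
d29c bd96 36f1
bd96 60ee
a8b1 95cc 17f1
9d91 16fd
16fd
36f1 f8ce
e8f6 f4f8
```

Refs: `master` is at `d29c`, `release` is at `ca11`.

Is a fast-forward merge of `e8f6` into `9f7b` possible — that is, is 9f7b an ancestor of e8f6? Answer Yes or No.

No

A fast-forward from 9f7b to e8f6 is possible iff 9f7b is an ancestor of e8f6.
Ancestors of e8f6: {16fd, 9d91, e8f6, f4f8}.
9f7b is not among them, so fast-forward is not possible.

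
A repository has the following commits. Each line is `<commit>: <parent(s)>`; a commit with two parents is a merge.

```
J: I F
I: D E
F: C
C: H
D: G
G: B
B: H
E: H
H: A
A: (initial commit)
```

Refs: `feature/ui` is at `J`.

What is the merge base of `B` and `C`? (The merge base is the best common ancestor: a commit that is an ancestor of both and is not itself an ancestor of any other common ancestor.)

H

Ancestors of B: {A, B, H}.
Ancestors of C: {A, C, H}.
Common ancestors: {A, H}.
Among these, H is not an ancestor of any other common ancestor — it is the merge base.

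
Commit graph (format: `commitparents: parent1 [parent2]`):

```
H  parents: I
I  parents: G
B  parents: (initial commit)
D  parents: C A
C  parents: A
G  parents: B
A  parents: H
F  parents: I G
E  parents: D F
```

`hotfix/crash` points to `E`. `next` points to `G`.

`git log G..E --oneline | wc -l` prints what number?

Reachable from E: {A, B, C, D, E, F, G, H, I}.
Reachable from G: {B, G}.
In E's history but not G's: {A, C, D, E, F, H, I} — 7 commits.

7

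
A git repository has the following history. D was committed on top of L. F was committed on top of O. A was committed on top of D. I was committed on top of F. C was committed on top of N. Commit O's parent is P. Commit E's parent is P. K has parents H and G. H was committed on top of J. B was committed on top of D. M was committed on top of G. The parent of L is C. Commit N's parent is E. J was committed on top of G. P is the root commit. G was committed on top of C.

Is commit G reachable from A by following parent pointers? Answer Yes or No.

Ancestors of A: {A, C, D, E, L, N, P}.
G is not in that set, so it is not an ancestor of A.

No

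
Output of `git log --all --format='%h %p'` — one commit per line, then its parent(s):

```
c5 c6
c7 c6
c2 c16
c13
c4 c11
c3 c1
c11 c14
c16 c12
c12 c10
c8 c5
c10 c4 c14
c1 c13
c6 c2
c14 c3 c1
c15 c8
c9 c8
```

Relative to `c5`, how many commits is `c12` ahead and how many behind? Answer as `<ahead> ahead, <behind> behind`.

Reachable from c12: {c1, c10, c11, c12, c13, c14, c3, c4}.
Reachable from c5: {c1, c10, c11, c12, c13, c14, c16, c2, c3, c4, c5, c6}.
Only in c12's history (ahead): {} — 0.
Only in c5's history (behind): {c16, c2, c5, c6} — 4.

0 ahead, 4 behind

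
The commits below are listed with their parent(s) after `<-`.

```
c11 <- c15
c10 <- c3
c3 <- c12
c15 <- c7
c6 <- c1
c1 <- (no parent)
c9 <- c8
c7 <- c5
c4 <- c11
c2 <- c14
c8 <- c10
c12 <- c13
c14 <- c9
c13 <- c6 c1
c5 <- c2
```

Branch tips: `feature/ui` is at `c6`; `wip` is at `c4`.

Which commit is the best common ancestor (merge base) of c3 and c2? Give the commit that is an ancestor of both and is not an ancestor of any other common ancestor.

Ancestors of c3: {c1, c12, c13, c3, c6}.
Ancestors of c2: {c1, c10, c12, c13, c14, c2, c3, c6, c8, c9}.
Common ancestors: {c1, c12, c13, c3, c6}.
Among these, c3 is not an ancestor of any other common ancestor — it is the merge base.

c3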